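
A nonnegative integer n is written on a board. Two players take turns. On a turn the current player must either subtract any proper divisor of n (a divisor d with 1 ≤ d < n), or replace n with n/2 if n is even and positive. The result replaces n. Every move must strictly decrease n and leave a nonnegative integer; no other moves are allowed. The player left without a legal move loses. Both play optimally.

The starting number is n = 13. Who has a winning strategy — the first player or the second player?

The second player wins.

Use the standard recursion: the mover loses at a terminal position; elsewhere, the mover wins exactly when some move hands the opponent an L position.
n=0: no move → L
n=1: no move → L
n=2: reaches L-position 1 → W
n=3: only reaches 2(W), which is W → L
n=4: reaches L-position 3 → W
n=5: only reaches 4(W), which is W → L
n=6: reaches L-position 3 → W
n=7: only reaches 6(W), which is W → L
n=8: reaches L-position 7 → W
n=9: only reaches 6(W), 8(W), all W → L
n=10: reaches L-position 5 → W
n=11: only reaches 10(W), which is W → L
n=12: reaches L-position 9 → W
n=13: only reaches 12(W), which is W → L
Every move from 13 reaches a W position, so the mover loses.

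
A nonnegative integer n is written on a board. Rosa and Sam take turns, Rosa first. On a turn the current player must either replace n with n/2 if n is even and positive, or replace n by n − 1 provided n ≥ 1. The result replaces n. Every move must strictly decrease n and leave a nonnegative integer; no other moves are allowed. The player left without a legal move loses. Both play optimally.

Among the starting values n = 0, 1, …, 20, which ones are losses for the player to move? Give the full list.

Use the standard recursion: the mover loses at a terminal position; elsewhere, the mover wins exactly when some move hands the opponent an L position.
n=0: no move → L
n=1: reaches L-position 0 → W
n=2: only reaches 1(W), which is W → L
n=3: reaches L-position 2 → W
n=4: reaches L-position 2 → W
n=5: only reaches 4(W), which is W → L
n=6: reaches L-position 5 → W
n=7: only reaches 6(W), which is W → L
n=8: reaches L-position 7 → W
n=9: only reaches 8(W), which is W → L
n=10: reaches L-position 5 → W
n=11: only reaches 10(W), which is W → L
n=12: reaches L-position 11 → W
n=13: only reaches 12(W), which is W → L
n=14: reaches L-position 7 → W
n=15: only reaches 14(W), which is W → L
n=16: reaches L-position 15 → W
n=17: only reaches 16(W), which is W → L
n=18: reaches L-position 9 → W
n=19: only reaches 18(W), which is W → L
n=20: reaches L-position 19 → W
The losing starting values of n are exactly the entries labelled L in this table (10 of them).

0, 2, 5, 7, 9, 11, 13, 15, 17, 19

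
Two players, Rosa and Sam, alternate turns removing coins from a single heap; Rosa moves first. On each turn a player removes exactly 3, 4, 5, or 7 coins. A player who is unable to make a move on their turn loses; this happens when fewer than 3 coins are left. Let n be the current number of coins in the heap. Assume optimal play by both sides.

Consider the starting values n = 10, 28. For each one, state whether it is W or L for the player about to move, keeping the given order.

10: L, 28: W

Work bottom-up. With no move the player to move loses. Otherwise the position is W if at least one move leads to an L position for the opponent, and L if every move leads to a W.
n=0: no move → L
n=1: no move → L
n=2: no move → L
n=3: →0(L), so W
n=4: →1(L), so W
n=5: →2(L), so W
n=6: →2(L), so W
n=7: →2(L), so W
n=8: →1(L), so W
n=9: →2(L), so W
n=10: →7(W), 6(W), 5(W), 3(W) — all W, so L
n=11: →8(W), 7(W), 6(W), 4(W) — all W, so L
n=12: →9(W), 8(W), 7(W), 5(W) — all W, so L
n=13: →10(L), so W
n=14: →11(L), so W
n=15: →12(L), so W
n=16: →12(L), so W
n=17: →12(L), so W
n=18: →11(L), so W
n=19: →12(L), so W
n=20: →17(W), 16(W), 15(W), 13(W) — all W, so L
n=21: →18(W), 17(W), 16(W), 14(W) — all W, so L
n=22: →19(W), 18(W), 17(W), 15(W) — all W, so L
n=23: →20(L), so W
n=24: →21(L), so W
n=25: →22(L), so W
n=26: →22(L), so W
n=27: →22(L), so W
n=28: →21(L), so W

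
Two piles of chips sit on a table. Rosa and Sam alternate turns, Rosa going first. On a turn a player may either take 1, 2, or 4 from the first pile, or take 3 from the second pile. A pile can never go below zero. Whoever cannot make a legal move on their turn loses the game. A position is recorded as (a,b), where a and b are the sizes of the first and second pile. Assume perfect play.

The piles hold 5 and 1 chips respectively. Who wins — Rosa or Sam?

Rosa wins.

Positions with no move are L. A position that does have a move is losing for the player to move precisely when every available move leads to a winning position for the opponent. Fill in the labels:
No move ever increases a pile, so every position that can arise here has a ≤ 5 and b ≤ 1; it is enough to label the cells with 0 ≤ a ≤ 5 and 0 ≤ b ≤ 1.
Every move lowers a or b (never raises either), so fill the grid row by row in increasing a, and left to right within a row: each cell's successors are then already labelled.
      b=0  b=1
a=0:    L    L
a=1:    W    W
a=2:    W    W
a=3:    L    L
a=4:    W    W
a=5:    W    W
Cells with no legal move (terminal, hence L): (0,0), (0,1).
The remaining L cells, each justified by listing all of its moves:
(3,0): →(2,0)(W), (1,0)(W) — all W, so L
(3,1): →(2,1)(W), (1,1)(W) — all W, so L
Every other cell has at least one move into one of the L cells above, so it is W.
From (5,1) Rosa can move to (3,1), reaching an L position.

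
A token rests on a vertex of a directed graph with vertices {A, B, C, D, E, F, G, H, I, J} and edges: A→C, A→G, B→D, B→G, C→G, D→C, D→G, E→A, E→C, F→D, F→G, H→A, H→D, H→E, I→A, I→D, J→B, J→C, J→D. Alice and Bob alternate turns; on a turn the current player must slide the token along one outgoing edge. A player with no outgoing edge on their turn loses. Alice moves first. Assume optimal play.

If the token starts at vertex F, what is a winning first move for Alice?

Move to G.

Work bottom-up. With no move the player to move loses. Otherwise the position is W if at least one move leads to an L position for the opponent, and L if every move leads to a W.
Every edge goes from a vertex to one that appears earlier in the order G, C, D, A, B, E, H, J, I, F, so processing vertices in that order labels each vertex after all of its successors.
G: no outgoing edge → L
C: →G(L), so W
D: →G(L), so W
A: →G(L), so W
B: →G(L), so W
E: →A(W), C(W) — all W, so L
H: →E(L), so W
J: →B(W), D(W), C(W) — all W, so L
I: →A(W), D(W) — all W, so L
F: →G(L), so W
From F, the L positions reachable in one move are: G.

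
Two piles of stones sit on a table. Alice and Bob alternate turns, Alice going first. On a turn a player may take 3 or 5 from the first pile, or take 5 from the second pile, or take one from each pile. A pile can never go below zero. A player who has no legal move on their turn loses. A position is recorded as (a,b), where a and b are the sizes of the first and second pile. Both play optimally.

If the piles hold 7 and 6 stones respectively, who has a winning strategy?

Alice wins.

Label each position W (a win for the player to move) or L (a loss). A position with no legal move is L; any other position is W exactly when some move reaches an L, and L when every move reaches a W.
No move ever increases a pile, so every position that can arise here has a ≤ 7 and b ≤ 6; it is enough to label the cells with 0 ≤ a ≤ 7 and 0 ≤ b ≤ 6.
Every move lowers a or b (never raises either), so fill the grid row by row in increasing a, and left to right within a row: each cell's successors are then already labelled.
      b=0  b=1  b=2  b=3  b=4  b=5  b=6
a=0:    L    L    L    L    L    W    W
a=1:    L    W    W    W    W    W    L
a=2:    L    W    L    L    L    W    L
a=3:    W    W    W    W    W    W    L
a=4:    W    L    L    L    L    L    W
a=5:    W    W    W    W    W    W    W
a=6:    W    L    L    L    L    L    W
a=7:    W    W    W    W    W    W    W
Cells with no legal move (terminal, hence L): (0,0), (0,1), (0,2), (0,3), (0,4), (1,0), (2,0).
The remaining L cells, each justified by listing all of its moves:
(1,6): only reaches (1,1)(W), (0,5)(W), all W → L
(2,2): only reaches (1,1)(W), which is W → L
(2,3): only reaches (1,2)(W), which is W → L
(2,4): only reaches (1,3)(W), which is W → L
(2,6): only reaches (2,1)(W), (1,5)(W), all W → L
(3,6): only reaches (0,6)(W), (3,1)(W), (2,5)(W), all W → L
(4,1): only reaches (1,1)(W), (3,0)(W), all W → L
(4,2): only reaches (1,2)(W), (3,1)(W), all W → L
(4,3): only reaches (1,3)(W), (3,2)(W), all W → L
(4,4): only reaches (1,4)(W), (3,3)(W), all W → L
(4,5): only reaches (1,5)(W), (4,0)(W), (3,4)(W), all W → L
(6,1): only reaches (3,1)(W), (1,1)(W), (5,0)(W), all W → L
(6,2): only reaches (3,2)(W), (1,2)(W), (5,1)(W), all W → L
(6,3): only reaches (3,3)(W), (1,3)(W), (5,2)(W), all W → L
(6,4): only reaches (3,4)(W), (1,4)(W), (5,3)(W), all W → L
(6,5): only reaches (3,5)(W), (1,5)(W), (6,0)(W), (5,4)(W), all W → L
Every other cell has at least one move into one of the L cells above, so it is W.
From (7,6) Alice can move to (2,6), reaching an L position.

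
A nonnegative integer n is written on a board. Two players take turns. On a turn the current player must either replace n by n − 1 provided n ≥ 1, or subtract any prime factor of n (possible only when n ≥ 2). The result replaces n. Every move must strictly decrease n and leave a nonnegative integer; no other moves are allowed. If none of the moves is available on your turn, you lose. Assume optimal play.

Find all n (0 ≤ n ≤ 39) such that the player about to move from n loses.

0, 4, 8, 12, 16, 20, 24, 28, 32, 36

Use the standard recursion: the mover loses at a terminal position; elsewhere, the mover wins exactly when some move hands the opponent an L position.
n=0: no move → L
n=1: W (go to 0, an L position)
n=2: W (go to 0, an L position)
n=3: W (go to 0, an L position)
n=4: L (options 2(W), 3(W) are all W)
n=5: W (go to 0, an L position)
n=6: W (go to 4, an L position)
n=7: W (go to 0, an L position)
n=8: L (options 6(W), 7(W) are all W)
n=9: W (go to 8, an L position)
n=10: W (go to 8, an L position)
n=11: W (go to 0, an L position)
n=12: L (options 9(W), 10(W), 11(W) are all W)
n=13: W (go to 0, an L position)
n=14: W (go to 12, an L position)
n=15: W (go to 12, an L position)
n=16: L (options 14(W), 15(W) are all W)
n=17: W (go to 0, an L position)
n=18: W (go to 16, an L position)
n=19: W (go to 0, an L position)
n=20: L (options 15(W), 18(W), 19(W) are all W)
n=21: W (go to 20, an L position)
n=22: W (go to 20, an L position)
n=23: W (go to 0, an L position)
n=24: L (options 21(W), 22(W), 23(W) are all W)
n=25: W (go to 20, an L position)
n=26: W (go to 24, an L position)
n=27: W (go to 24, an L position)
n=28: L (options 21(W), 26(W), 27(W) are all W)
n=29: W (go to 0, an L position)
n=30: W (go to 28, an L position)
n=31: W (go to 0, an L position)
n=32: L (options 30(W), 31(W) are all W)
n=33: W (go to 32, an L position)
n=34: W (go to 32, an L position)
n=35: W (go to 28, an L position)
n=36: L (options 33(W), 34(W), 35(W) are all W)
n=37: W (go to 0, an L position)
n=38: W (go to 36, an L position)
n=39: W (go to 36, an L position)
Reading off the rows marked L gives the requested list; there are 10 such values of n.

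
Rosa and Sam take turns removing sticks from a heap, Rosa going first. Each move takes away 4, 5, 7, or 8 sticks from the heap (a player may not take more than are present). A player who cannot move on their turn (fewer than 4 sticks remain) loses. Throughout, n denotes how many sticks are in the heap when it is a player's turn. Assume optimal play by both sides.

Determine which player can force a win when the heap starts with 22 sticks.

Positions with no move are L. A position that does have a move is losing for the player to move precisely when every available move leads to a winning position for the opponent. Fill in the labels:
n=0: no move → L
n=1: no move → L
n=2: no move → L
n=3: no move → L
n=4: W (go to 0, an L position)
n=5: W (go to 1, an L position)
n=6: W (go to 2, an L position)
n=7: W (go to 3, an L position)
n=8: W (go to 3, an L position)
n=9: W (go to 2, an L position)
n=10: W (go to 3, an L position)
n=11: W (go to 3, an L position)
n=12: L (options 8(W), 7(W), 5(W), 4(W) are all W)
n=13: L (options 9(W), 8(W), 6(W), 5(W) are all W)
n=14: L (options 10(W), 9(W), 7(W), 6(W) are all W)
n=15: L (options 11(W), 10(W), 8(W), 7(W) are all W)
n=16: W (go to 12, an L position)
n=17: W (go to 13, an L position)
n=18: W (go to 14, an L position)
n=19: W (go to 15, an L position)
n=20: W (go to 15, an L position)
n=21: W (go to 14, an L position)
n=22: W (go to 15, an L position)
From 22 Rosa can remove 7, leaving 15, reaching an L position.

Rosa wins.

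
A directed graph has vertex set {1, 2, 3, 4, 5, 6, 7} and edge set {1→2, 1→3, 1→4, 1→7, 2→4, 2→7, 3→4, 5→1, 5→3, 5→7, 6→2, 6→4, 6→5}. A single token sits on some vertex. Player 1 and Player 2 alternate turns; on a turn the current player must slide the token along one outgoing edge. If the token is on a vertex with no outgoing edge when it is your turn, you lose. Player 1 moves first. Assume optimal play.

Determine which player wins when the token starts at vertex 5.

Label each position W (a win for the player to move) or L (a loss). A position with no legal move is L; any other position is W exactly when some move reaches an L, and L when every move reaches a W.
Every edge goes from a vertex to one that appears earlier in the order 7, 4, 2, 3, 1, 5, 6, so processing vertices in that order labels each vertex after all of its successors.
7: no outgoing edge → L
4: no outgoing edge → L
2: can move to 4, which is L ⇒ W
3: can move to 4, which is L ⇒ W
1: can move to 4, which is L ⇒ W
5: can move to 7, which is L ⇒ W
6: can move to 4, which is L ⇒ W
The starting position 5 is W: Player 1 should move to 7, handing over an L position.

Player 1 wins.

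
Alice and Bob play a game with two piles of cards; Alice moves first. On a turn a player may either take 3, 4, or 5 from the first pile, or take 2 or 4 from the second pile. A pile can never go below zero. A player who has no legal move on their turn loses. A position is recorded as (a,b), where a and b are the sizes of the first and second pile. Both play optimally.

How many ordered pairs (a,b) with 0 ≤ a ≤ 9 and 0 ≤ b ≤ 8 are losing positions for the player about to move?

Work bottom-up. With no move the player to move loses. Otherwise the position is W if at least one move leads to an L position for the opponent, and L if every move leads to a W.
Every move lowers a or b (never raises either), so fill the grid row by row in increasing a, and left to right within a row: each cell's successors are then already labelled.
      b=0  b=1  b=2  b=3  b=4  b=5  b=6  b=7  b=8
a=0:    L    L    W    W    W    W    L    L    W
a=1:    L    L    W    W    W    W    L    L    W
a=2:    L    L    W    W    W    W    L    L    W
a=3:    W    W    L    L    W    W    W    W    L
a=4:    W    W    L    L    W    W    W    W    L
a=5:    W    W    L    L    W    W    W    W    L
a=6:    W    W    W    W    L    L    W    W    W
a=7:    W    W    W    W    L    L    W    W    W
a=8:    L    L    W    W    W    W    L    L    W
a=9:    L    L    W    W    W    W    L    L    W
Cells with no legal move (terminal, hence L): (0,0), (0,1), (1,0), (1,1), (2,0), (2,1).
The remaining L cells, each justified by listing all of its moves:
(0,6): L (options (0,4)(W), (0,2)(W) are all W)
(0,7): L (options (0,5)(W), (0,3)(W) are all W)
(1,6): L (options (1,4)(W), (1,2)(W) are all W)
(1,7): L (options (1,5)(W), (1,3)(W) are all W)
(2,6): L (options (2,4)(W), (2,2)(W) are all W)
(2,7): L (options (2,5)(W), (2,3)(W) are all W)
(3,2): L (options (0,2)(W), (3,0)(W) are all W)
(3,3): L (options (0,3)(W), (3,1)(W) are all W)
(3,8): L (options (0,8)(W), (3,6)(W), (3,4)(W) are all W)
(4,2): L (options (1,2)(W), (0,2)(W), (4,0)(W) are all W)
(4,3): L (options (1,3)(W), (0,3)(W), (4,1)(W) are all W)
(4,8): L (options (1,8)(W), (0,8)(W), (4,6)(W), (4,4)(W) are all W)
(5,2): L (options (2,2)(W), (1,2)(W), (0,2)(W), (5,0)(W) are all W)
(5,3): L (options (2,3)(W), (1,3)(W), (0,3)(W), (5,1)(W) are all W)
(5,8): L (options (2,8)(W), (1,8)(W), (0,8)(W), (5,6)(W), (5,4)(W) are all W)
(6,4): L (options (3,4)(W), (2,4)(W), (1,4)(W), (6,2)(W), (6,0)(W) are all W)
(6,5): L (options (3,5)(W), (2,5)(W), (1,5)(W), (6,3)(W), (6,1)(W) are all W)
(7,4): L (options (4,4)(W), (3,4)(W), (2,4)(W), (7,2)(W), (7,0)(W) are all W)
(7,5): L (options (4,5)(W), (3,5)(W), (2,5)(W), (7,3)(W), (7,1)(W) are all W)
(8,0): L (options (5,0)(W), (4,0)(W), (3,0)(W) are all W)
(8,1): L (options (5,1)(W), (4,1)(W), (3,1)(W) are all W)
(8,6): L (options (5,6)(W), (4,6)(W), (3,6)(W), (8,4)(W), (8,2)(W) are all W)
(8,7): L (options (5,7)(W), (4,7)(W), (3,7)(W), (8,5)(W), (8,3)(W) are all W)
(9,0): L (options (6,0)(W), (5,0)(W), (4,0)(W) are all W)
(9,1): L (options (6,1)(W), (5,1)(W), (4,1)(W) are all W)
(9,6): L (options (6,6)(W), (5,6)(W), (4,6)(W), (9,4)(W), (9,2)(W) are all W)
(9,7): L (options (6,7)(W), (5,7)(W), (4,7)(W), (9,5)(W), (9,3)(W) are all W)
Every other cell has at least one move into one of the L cells above, so it is W.
L cells per row: a=0: 4, a=1: 4, a=2: 4, a=3: 3, a=4: 3, a=5: 3, a=6: 2, a=7: 2, a=8: 4, a=9: 4; total 33.

33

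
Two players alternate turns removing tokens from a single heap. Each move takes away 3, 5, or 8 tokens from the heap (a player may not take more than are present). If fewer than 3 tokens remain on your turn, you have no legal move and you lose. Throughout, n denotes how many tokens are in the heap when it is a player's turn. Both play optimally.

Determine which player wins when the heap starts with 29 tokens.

Compute win/loss labels from the base case upward. A position with no move is L. Any other position is W if it can reach an L in one move, else L.
n=0: no move → L
n=1: no move → L
n=2: no move → L
n=3: reaches L-position 0 → W
n=4: reaches L-position 1 → W
n=5: reaches L-position 2 → W
n=6: reaches L-position 1 → W
n=7: reaches L-position 2 → W
n=8: reaches L-position 0 → W
n=9: reaches L-position 1 → W
n=10: reaches L-position 2 → W
n=11: only reaches 8(W), 6(W), 3(W), all W → L
n=12: only reaches 9(W), 7(W), 4(W), all W → L
n=13: only reaches 10(W), 8(W), 5(W), all W → L
n=14: reaches L-position 11 → W
n=15: reaches L-position 12 → W
n=16: reaches L-position 13 → W
n=17: reaches L-position 12 → W
n=18: reaches L-position 13 → W
n=19: reaches L-position 11 → W
n=20: reaches L-position 12 → W
n=21: reaches L-position 13 → W
n=22: only reaches 19(W), 17(W), 14(W), all W → L
n=23: only reaches 20(W), 18(W), 15(W), all W → L
n=24: only reaches 21(W), 19(W), 16(W), all W → L
n=25: reaches L-position 22 → W
n=26: reaches L-position 23 → W
n=27: reaches L-position 24 → W
n=28: reaches L-position 23 → W
n=29: reaches L-position 24 → W
From 29 the player to move can remove 5, leaving 24, reaching an L position.

The first player wins.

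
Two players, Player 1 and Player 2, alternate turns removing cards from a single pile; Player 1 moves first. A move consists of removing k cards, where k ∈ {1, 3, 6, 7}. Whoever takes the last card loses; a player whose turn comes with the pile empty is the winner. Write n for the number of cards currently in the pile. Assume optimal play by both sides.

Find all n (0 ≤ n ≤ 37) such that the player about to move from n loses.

1, 3, 5, 13, 15, 17, 25, 27, 29, 37

Use the standard recursion: the mover wins at a terminal position; elsewhere, the mover wins exactly when some move hands the opponent an L position.
n=0: no move; the opponent has just taken the last card and therefore loses → W
n=1: the only move is to 0(W), a W ⇒ L
n=2: can move to 1, which is L ⇒ W
n=3: moves to 2(W), 0(W); every one is W ⇒ L
n=4: can move to 3, which is L ⇒ W
n=5: moves to 4(W), 2(W); every one is W ⇒ L
n=6: can move to 5, which is L ⇒ W
n=7: can move to 1, which is L ⇒ W
n=8: can move to 5, which is L ⇒ W
n=9: can move to 3, which is L ⇒ W
n=10: can move to 3, which is L ⇒ W
n=11: can move to 5, which is L ⇒ W
n=12: can move to 5, which is L ⇒ W
n=13: moves to 12(W), 10(W), 7(W), 6(W); every one is W ⇒ L
n=14: can move to 13, which is L ⇒ W
n=15: moves to 14(W), 12(W), 9(W), 8(W); every one is W ⇒ L
n=16: can move to 15, which is L ⇒ W
n=17: moves to 16(W), 14(W), 11(W), 10(W); every one is W ⇒ L
n=18: can move to 17, which is L ⇒ W
n=19: can move to 13, which is L ⇒ W
n=20: can move to 17, which is L ⇒ W
n=21: can move to 15, which is L ⇒ W
n=22: can move to 15, which is L ⇒ W
n=23: can move to 17, which is L ⇒ W
n=24: can move to 17, which is L ⇒ W
n=25: moves to 24(W), 22(W), 19(W), 18(W); every one is W ⇒ L
n=26: can move to 25, which is L ⇒ W
n=27: moves to 26(W), 24(W), 21(W), 20(W); every one is W ⇒ L
n=28: can move to 27, which is L ⇒ W
n=29: moves to 28(W), 26(W), 23(W), 22(W); every one is W ⇒ L
n=30: can move to 29, which is L ⇒ W
n=31: can move to 25, which is L ⇒ W
n=32: can move to 29, which is L ⇒ W
n=33: can move to 27, which is L ⇒ W
n=34: can move to 27, which is L ⇒ W
n=35: can move to 29, which is L ⇒ W
n=36: can move to 29, which is L ⇒ W
n=37: moves to 36(W), 34(W), 31(W), 30(W); every one is W ⇒ L
Reading off the rows marked L gives the requested list; there are 10 such values of n.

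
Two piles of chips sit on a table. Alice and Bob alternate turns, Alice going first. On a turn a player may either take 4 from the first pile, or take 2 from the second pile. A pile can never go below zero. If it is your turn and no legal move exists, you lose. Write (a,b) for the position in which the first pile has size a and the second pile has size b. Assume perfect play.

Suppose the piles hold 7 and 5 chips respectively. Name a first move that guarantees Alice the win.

Compute win/loss labels from the base case upward. A position with no move is L. Any other position is W if it can reach an L in one move, else L.
No move ever increases a pile, so every position that can arise here has a ≤ 7 and b ≤ 5; it is enough to label the cells with 0 ≤ a ≤ 7 and 0 ≤ b ≤ 5.
Every move lowers a or b (never raises either), so fill the grid row by row in increasing a, and left to right within a row: each cell's successors are then already labelled.
      b=0  b=1  b=2  b=3  b=4  b=5
a=0:    L    L    W    W    L    L
a=1:    L    L    W    W    L    L
a=2:    L    L    W    W    L    L
a=3:    L    L    W    W    L    L
a=4:    W    W    L    L    W    W
a=5:    W    W    L    L    W    W
a=6:    W    W    L    L    W    W
a=7:    W    W    L    L    W    W
Cells with no legal move (terminal, hence L): (0,0), (0,1), (1,0), (1,1), (2,0), (2,1), (3,0), (3,1).
The remaining L cells, each justified by listing all of its moves:
(0,4): →(0,2)(W) only, which is W, so L
(0,5): →(0,3)(W) only, which is W, so L
(1,4): →(1,2)(W) only, which is W, so L
(1,5): →(1,3)(W) only, which is W, so L
(2,4): →(2,2)(W) only, which is W, so L
(2,5): →(2,3)(W) only, which is W, so L
(3,4): →(3,2)(W) only, which is W, so L
(3,5): →(3,3)(W) only, which is W, so L
(4,2): →(0,2)(W), (4,0)(W) — all W, so L
(4,3): →(0,3)(W), (4,1)(W) — all W, so L
(5,2): →(1,2)(W), (5,0)(W) — all W, so L
(5,3): →(1,3)(W), (5,1)(W) — all W, so L
(6,2): →(2,2)(W), (6,0)(W) — all W, so L
(6,3): →(2,3)(W), (6,1)(W) — all W, so L
(7,2): →(3,2)(W), (7,0)(W) — all W, so L
(7,3): →(3,3)(W), (7,1)(W) — all W, so L
Every other cell has at least one move into one of the L cells above, so it is W.
From (7,5), the L positions reachable in one move are: (3,5), (7,3). Any move reaching one of these is winning.

Move to (3,5).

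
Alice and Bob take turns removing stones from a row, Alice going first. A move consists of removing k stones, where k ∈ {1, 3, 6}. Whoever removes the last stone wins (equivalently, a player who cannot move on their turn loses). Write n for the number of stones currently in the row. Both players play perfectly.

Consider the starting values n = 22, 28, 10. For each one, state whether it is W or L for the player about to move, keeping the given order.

Label each position W (a win for the player to move) or L (a loss). A position with no legal move is L; any other position is W exactly when some move reaches an L, and L when every move reaches a W.
n=0: no move → L
n=1: reaches L-position 0 → W
n=2: only reaches 1(W), which is W → L
n=3: reaches L-position 2 → W
n=4: only reaches 3(W), 1(W), all W → L
n=5: reaches L-position 4 → W
n=6: reaches L-position 0 → W
n=7: reaches L-position 4 → W
n=8: reaches L-position 2 → W
n=9: only reaches 8(W), 6(W), 3(W), all W → L
n=10: reaches L-position 9 → W
n=11: only reaches 10(W), 8(W), 5(W), all W → L
n=12: reaches L-position 11 → W
n=13: only reaches 12(W), 10(W), 7(W), all W → L
n=14: reaches L-position 13 → W
n=15: reaches L-position 9 → W
n=16: reaches L-position 13 → W
n=17: reaches L-position 11 → W
n=18: only reaches 17(W), 15(W), 12(W), all W → L
n=19: reaches L-position 18 → W
n=20: only reaches 19(W), 17(W), 14(W), all W → L
n=21: reaches L-position 20 → W
n=22: only reaches 21(W), 19(W), 16(W), all W → L
n=23: reaches L-position 22 → W
n=24: reaches L-position 18 → W
n=25: reaches L-position 22 → W
n=26: reaches L-position 20 → W
n=27: only reaches 26(W), 24(W), 21(W), all W → L
n=28: reaches L-position 27 → W

22: L, 28: W, 10: W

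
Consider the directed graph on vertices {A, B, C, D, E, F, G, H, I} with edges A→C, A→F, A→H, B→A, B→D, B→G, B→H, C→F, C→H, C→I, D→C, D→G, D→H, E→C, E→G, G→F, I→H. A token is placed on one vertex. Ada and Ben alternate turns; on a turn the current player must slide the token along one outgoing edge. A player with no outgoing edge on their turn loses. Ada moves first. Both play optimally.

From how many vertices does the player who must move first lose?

3

Build the W/L table. Terminal = L. A non-terminal position is W if it has a move to some L; otherwise it is L.
Every edge goes from a vertex to one that appears earlier in the order F, H, I, C, G, E, A, D, B, so processing vertices in that order labels each vertex after all of its successors.
F: no outgoing edge → L
H: no outgoing edge → L
I: reaches L-position H → W
C: reaches L-position H → W
G: reaches L-position F → W
E: only reaches G(W), C(W), all W → L
A: reaches L-position H → W
D: reaches L-position H → W
B: reaches L-position H → W
The L vertices are E, F, H; that is 3 in all.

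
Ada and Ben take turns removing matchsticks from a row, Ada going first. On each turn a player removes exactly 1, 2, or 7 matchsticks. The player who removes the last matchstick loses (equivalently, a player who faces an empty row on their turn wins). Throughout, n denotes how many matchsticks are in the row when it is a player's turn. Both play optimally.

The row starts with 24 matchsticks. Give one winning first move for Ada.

Label each position W (a win for the player to move) or L (a loss). A position with no legal move is W; any other position is W exactly when some move reaches an L, and L when every move reaches a W.
n=0: no move; the opponent has just taken the last matchstick and therefore loses → W
n=1: L (sole option 0(W) is W)
n=2: W (go to 1, an L position)
n=3: W (go to 1, an L position)
n=4: L (options 3(W), 2(W) are all W)
n=5: W (go to 4, an L position)
n=6: W (go to 4, an L position)
n=7: L (options 6(W), 5(W), 0(W) are all W)
n=8: W (go to 7, an L position)
n=9: W (go to 7, an L position)
n=10: L (options 9(W), 8(W), 3(W) are all W)
n=11: W (go to 10, an L position)
n=12: W (go to 10, an L position)
n=13: L (options 12(W), 11(W), 6(W) are all W)
n=14: W (go to 13, an L position)
n=15: W (go to 13, an L position)
n=16: L (options 15(W), 14(W), 9(W) are all W)
n=17: W (go to 16, an L position)
n=18: W (go to 16, an L position)
n=19: L (options 18(W), 17(W), 12(W) are all W)
n=20: W (go to 19, an L position)
n=21: W (go to 19, an L position)
n=22: L (options 21(W), 20(W), 15(W) are all W)
n=23: W (go to 22, an L position)
n=24: W (go to 22, an L position)
From 24, the L positions reachable in one move are: 22.

Remove 2, leaving 22.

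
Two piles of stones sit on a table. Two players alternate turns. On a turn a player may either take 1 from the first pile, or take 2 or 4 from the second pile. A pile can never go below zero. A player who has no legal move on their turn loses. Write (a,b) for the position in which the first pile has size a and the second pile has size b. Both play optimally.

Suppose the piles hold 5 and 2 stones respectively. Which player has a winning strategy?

The second player wins.

Use the standard recursion: the mover loses at a terminal position; elsewhere, the mover wins exactly when some move hands the opponent an L position.
No move ever increases a pile, so every position that can arise here has a ≤ 5 and b ≤ 2; it is enough to label the cells with 0 ≤ a ≤ 5 and 0 ≤ b ≤ 2.
Every move lowers a or b (never raises either), so fill the grid row by row in increasing a, and left to right within a row: each cell's successors are then already labelled.
      b=0  b=1  b=2
a=0:    L    L    W
a=1:    W    W    L
a=2:    L    L    W
a=3:    W    W    L
a=4:    L    L    W
a=5:    W    W    L
Cells with no legal move (terminal, hence L): (0,0), (0,1).
The remaining L cells, each justified by listing all of its moves:
(1,2): L (options (0,2)(W), (1,0)(W) are all W)
(2,0): L (sole option (1,0)(W) is W)
(2,1): L (sole option (1,1)(W) is W)
(3,2): L (options (2,2)(W), (3,0)(W) are all W)
(4,0): L (sole option (3,0)(W) is W)
(4,1): L (sole option (3,1)(W) is W)
(5,2): L (options (4,2)(W), (5,0)(W) are all W)
Every other cell has at least one move into one of the L cells above, so it is W.
The starting position (5,2) is L: whatever the player to move does, the opponent receives a W position.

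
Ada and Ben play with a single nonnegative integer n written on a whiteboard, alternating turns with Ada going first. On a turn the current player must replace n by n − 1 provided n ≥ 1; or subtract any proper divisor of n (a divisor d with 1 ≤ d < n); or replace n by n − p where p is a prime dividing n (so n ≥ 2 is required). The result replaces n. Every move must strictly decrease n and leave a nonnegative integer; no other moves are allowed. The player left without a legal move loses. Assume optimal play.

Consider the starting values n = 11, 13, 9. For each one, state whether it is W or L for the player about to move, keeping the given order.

Compute win/loss labels from the base case upward. A position with no move is L. Any other position is W if it can reach an L in one move, else L.
n=0: no move → L
n=1: can move to 0, which is L ⇒ W
n=2: can move to 0, which is L ⇒ W
n=3: can move to 0, which is L ⇒ W
n=4: moves to 2(W), 3(W); every one is W ⇒ L
n=5: can move to 0, which is L ⇒ W
n=6: can move to 4, which is L ⇒ W
n=7: can move to 0, which is L ⇒ W
n=8: can move to 4, which is L ⇒ W
n=9: moves to 6(W), 8(W); every one is W ⇒ L
n=10: can move to 9, which is L ⇒ W
n=11: can move to 0, which is L ⇒ W
n=12: can move to 9, which is L ⇒ W
n=13: can move to 0, which is L ⇒ W

11: W, 13: W, 9: L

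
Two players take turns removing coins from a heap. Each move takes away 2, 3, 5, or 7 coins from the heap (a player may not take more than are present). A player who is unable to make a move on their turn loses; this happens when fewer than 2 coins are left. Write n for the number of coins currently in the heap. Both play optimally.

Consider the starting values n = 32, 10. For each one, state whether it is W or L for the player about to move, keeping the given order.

Build the W/L table. Terminal = L. A non-terminal position is W if it has a move to some L; otherwise it is L.
n=0: no move → L
n=1: no move → L
n=2: W (go to 0, an L position)
n=3: W (go to 1, an L position)
n=4: W (go to 1, an L position)
n=5: W (go to 0, an L position)
n=6: W (go to 1, an L position)
n=7: W (go to 0, an L position)
n=8: W (go to 1, an L position)
n=9: L (options 7(W), 6(W), 4(W), 2(W) are all W)
n=10: L (options 8(W), 7(W), 5(W), 3(W) are all W)
n=11: W (go to 9, an L position)
n=12: W (go to 10, an L position)
n=13: W (go to 10, an L position)
n=14: W (go to 9, an L position)
n=15: W (go to 10, an L position)
n=16: W (go to 9, an L position)
n=17: W (go to 10, an L position)
n=18: L (options 16(W), 15(W), 13(W), 11(W) are all W)
n=19: L (options 17(W), 16(W), 14(W), 12(W) are all W)
n=20: W (go to 18, an L position)
n=21: W (go to 19, an L position)
n=22: W (go to 19, an L position)
n=23: W (go to 18, an L position)
n=24: W (go to 19, an L position)
n=25: W (go to 18, an L position)
n=26: W (go to 19, an L position)
n=27: L (options 25(W), 24(W), 22(W), 20(W) are all W)
n=28: L (options 26(W), 25(W), 23(W), 21(W) are all W)
n=29: W (go to 27, an L position)
n=30: W (go to 28, an L position)
n=31: W (go to 28, an L position)
n=32: W (go to 27, an L position)

32: W, 10: L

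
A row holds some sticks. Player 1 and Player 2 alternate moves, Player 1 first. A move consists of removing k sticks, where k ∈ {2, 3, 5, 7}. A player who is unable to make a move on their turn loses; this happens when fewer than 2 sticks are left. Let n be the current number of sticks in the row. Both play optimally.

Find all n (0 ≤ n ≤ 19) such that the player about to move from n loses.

Work bottom-up. With no move the player to move loses. Otherwise the position is W if at least one move leads to an L position for the opponent, and L if every move leads to a W.
n=0: no move → L
n=1: no move → L
n=2: reaches L-position 0 → W
n=3: reaches L-position 1 → W
n=4: reaches L-position 1 → W
n=5: reaches L-position 0 → W
n=6: reaches L-position 1 → W
n=7: reaches L-position 0 → W
n=8: reaches L-position 1 → W
n=9: only reaches 7(W), 6(W), 4(W), 2(W), all W → L
n=10: only reaches 8(W), 7(W), 5(W), 3(W), all W → L
n=11: reaches L-position 9 → W
n=12: reaches L-position 10 → W
n=13: reaches L-position 10 → W
n=14: reaches L-position 9 → W
n=15: reaches L-position 10 → W
n=16: reaches L-position 9 → W
n=17: reaches L-position 10 → W
n=18: only reaches 16(W), 15(W), 13(W), 11(W), all W → L
n=19: only reaches 17(W), 16(W), 14(W), 12(W), all W → L
Reading off the rows marked L gives the requested list; there are 6 such values of n.

0, 1, 9, 10, 18, 19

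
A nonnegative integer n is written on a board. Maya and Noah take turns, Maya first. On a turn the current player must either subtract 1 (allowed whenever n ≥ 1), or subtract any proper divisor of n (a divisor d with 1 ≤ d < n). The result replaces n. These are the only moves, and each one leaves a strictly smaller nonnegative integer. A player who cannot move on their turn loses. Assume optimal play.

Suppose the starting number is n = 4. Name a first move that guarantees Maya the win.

Move to 2.

Label each position W (a win for the player to move) or L (a loss). A position with no legal move is L; any other position is W exactly when some move reaches an L, and L when every move reaches a W.
n=0: no move → L
n=1: reaches L-position 0 → W
n=2: only reaches 1(W), which is W → L
n=3: reaches L-position 2 → W
n=4: reaches L-position 2 → W
From 4, the L positions reachable in one move are: 2.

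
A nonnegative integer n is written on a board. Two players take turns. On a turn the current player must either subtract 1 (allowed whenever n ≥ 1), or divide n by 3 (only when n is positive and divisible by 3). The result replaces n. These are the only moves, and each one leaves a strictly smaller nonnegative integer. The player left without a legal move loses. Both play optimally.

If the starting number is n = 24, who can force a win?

Build the W/L table. Terminal = L. A non-terminal position is W if it has a move to some L; otherwise it is L.
n=0: no move → L
n=1: can move to 0, which is L ⇒ W
n=2: the only move is to 1(W), a W ⇒ L
n=3: can move to 2, which is L ⇒ W
n=4: the only move is to 3(W), a W ⇒ L
n=5: can move to 4, which is L ⇒ W
n=6: can move to 2, which is L ⇒ W
n=7: the only move is to 6(W), a W ⇒ L
n=8: can move to 7, which is L ⇒ W
n=9: moves to 3(W), 8(W); every one is W ⇒ L
n=10: can move to 9, which is L ⇒ W
n=11: the only move is to 10(W), a W ⇒ L
n=12: can move to 4, which is L ⇒ W
n=13: the only move is to 12(W), a W ⇒ L
n=14: can move to 13, which is L ⇒ W
n=15: moves to 5(W), 14(W); every one is W ⇒ L
n=16: can move to 15, which is L ⇒ W
n=17: the only move is to 16(W), a W ⇒ L
n=18: can move to 17, which is L ⇒ W
n=19: the only move is to 18(W), a W ⇒ L
n=20: can move to 19, which is L ⇒ W
n=21: can move to 7, which is L ⇒ W
n=22: the only move is to 21(W), a W ⇒ L
n=23: can move to 22, which is L ⇒ W
n=24: moves to 8(W), 23(W); every one is W ⇒ L
Every move from 24 reaches a W position, so the mover loses.

The second player wins.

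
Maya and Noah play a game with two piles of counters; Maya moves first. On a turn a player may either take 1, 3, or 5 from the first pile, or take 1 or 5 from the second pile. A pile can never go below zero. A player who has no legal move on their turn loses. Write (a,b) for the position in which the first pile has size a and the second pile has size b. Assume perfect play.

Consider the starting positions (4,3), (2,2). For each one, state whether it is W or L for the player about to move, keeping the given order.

(4,3): W, (2,2): L

Use the standard recursion: the mover loses at a terminal position; elsewhere, the mover wins exactly when some move hands the opponent an L position.
No move ever increases a pile, so every position that can arise here has a ≤ 4 and b ≤ 3; it is enough to label the cells with 0 ≤ a ≤ 4 and 0 ≤ b ≤ 3.
Every move lowers a or b (never raises either), so fill the grid row by row in increasing a, and left to right within a row: each cell's successors are then already labelled.
      b=0  b=1  b=2  b=3
a=0:    L    W    L    W
a=1:    W    L    W    L
a=2:    L    W    L    W
a=3:    W    L    W    L
a=4:    L    W    L    W
Cells with no legal move (terminal, hence L): (0,0).
The remaining L cells, each justified by listing all of its moves:
(0,2): L (sole option (0,1)(W) is W)
(1,1): L (options (0,1)(W), (1,0)(W) are all W)
(1,3): L (options (0,3)(W), (1,2)(W) are all W)
(2,0): L (sole option (1,0)(W) is W)
(2,2): L (options (1,2)(W), (2,1)(W) are all W)
(3,1): L (options (2,1)(W), (0,1)(W), (3,0)(W) are all W)
(3,3): L (options (2,3)(W), (0,3)(W), (3,2)(W) are all W)
(4,0): L (options (3,0)(W), (1,0)(W) are all W)
(4,2): L (options (3,2)(W), (1,2)(W), (4,1)(W) are all W)
Every other cell has at least one move into one of the L cells above, so it is W.
(4,3): the move to (3,3) reaches an L cell, so W
(2,2): one of the L cells justified above, so L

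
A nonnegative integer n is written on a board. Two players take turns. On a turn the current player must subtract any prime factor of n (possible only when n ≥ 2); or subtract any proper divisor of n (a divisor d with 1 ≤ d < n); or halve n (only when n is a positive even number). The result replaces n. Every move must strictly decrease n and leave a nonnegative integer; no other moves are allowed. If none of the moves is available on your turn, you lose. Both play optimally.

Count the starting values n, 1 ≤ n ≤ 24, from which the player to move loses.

Compute win/loss labels from the base case upward. A position with no move is L. Any other position is W if it can reach an L in one move, else L.
n=0: no move → L
n=1: no move → L
n=2: reaches L-position 0 → W
n=3: reaches L-position 0 → W
n=4: only reaches 2(W), 3(W), all W → L
n=5: reaches L-position 0 → W
n=6: reaches L-position 4 → W
n=7: reaches L-position 0 → W
n=8: reaches L-position 4 → W
n=9: only reaches 6(W), 8(W), all W → L
n=10: reaches L-position 9 → W
n=11: reaches L-position 0 → W
n=12: reaches L-position 9 → W
n=13: reaches L-position 0 → W
n=14: only reaches 7(W), 12(W), 13(W), all W → L
n=15: reaches L-position 14 → W
n=16: reaches L-position 14 → W
n=17: reaches L-position 0 → W
n=18: reaches L-position 9 → W
n=19: reaches L-position 0 → W
n=20: only reaches 10(W), 15(W), 16(W), 18(W), 19(W), all W → L
n=21: reaches L-position 14 → W
n=22: reaches L-position 20 → W
n=23: reaches L-position 0 → W
n=24: reaches L-position 20 → W
L entries with 1 ≤ n ≤ 24 (n=0 is outside the asked range and is not counted): n = 1, 4, 9, 14, 20; that makes 5.

5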